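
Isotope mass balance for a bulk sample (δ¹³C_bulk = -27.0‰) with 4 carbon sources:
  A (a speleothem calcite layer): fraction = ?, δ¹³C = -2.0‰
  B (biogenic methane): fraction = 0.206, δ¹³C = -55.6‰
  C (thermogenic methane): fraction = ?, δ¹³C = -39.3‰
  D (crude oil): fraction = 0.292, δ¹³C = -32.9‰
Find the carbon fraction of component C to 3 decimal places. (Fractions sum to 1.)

Let f_C and f_A be the unknown fractions; fractions sum to 1 so f_C + f_A = 0.502.
Mass balance: Σ fᵢ·δᵢ = δ_bulk ⇒ f_C·(-39.3) + f_A·(-2.0) = -27.0 − (-21.060) = -5.940
Substitute f_A = 0.502 − f_C:
f_C·(-39.3 − -2.0) = -5.940 − 0.502×(-2.0) = -4.936
f_C = -4.936 / -37.3 = 0.1323

0.132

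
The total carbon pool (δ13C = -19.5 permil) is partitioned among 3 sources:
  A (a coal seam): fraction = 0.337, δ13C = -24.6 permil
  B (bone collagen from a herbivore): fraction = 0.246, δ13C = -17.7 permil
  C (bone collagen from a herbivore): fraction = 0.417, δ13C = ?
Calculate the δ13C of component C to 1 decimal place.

Isotope mass balance: δ_bulk = Σ fᵢ·δᵢ.
-19.5 = 0.337×(-24.6) + 0.246×(-17.7) + 0.417×δ_C
0.417·δ_C = -19.5 − (-12.644) = -6.856
δ_C = -6.856 / 0.417 = -16.44 permil

-16.4 permil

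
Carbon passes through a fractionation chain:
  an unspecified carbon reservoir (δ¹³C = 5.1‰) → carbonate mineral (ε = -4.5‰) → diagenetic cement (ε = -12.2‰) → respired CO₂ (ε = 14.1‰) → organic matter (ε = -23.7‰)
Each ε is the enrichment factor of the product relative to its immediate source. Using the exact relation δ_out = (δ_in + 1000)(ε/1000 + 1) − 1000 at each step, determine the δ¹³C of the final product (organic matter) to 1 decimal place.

step 1: δ = (5.10 + 1000)·(-4.5/1000 + 1) − 1000 = 0.58‰
step 2: δ = (0.58 + 1000)·(-12.2/1000 + 1) − 1000 = -11.63‰
step 3: δ = (-11.63 + 1000)·(14.1/1000 + 1) − 1000 = 2.31‰
step 4: δ = (2.31 + 1000)·(-23.7/1000 + 1) − 1000 = -21.45‰

-21.4‰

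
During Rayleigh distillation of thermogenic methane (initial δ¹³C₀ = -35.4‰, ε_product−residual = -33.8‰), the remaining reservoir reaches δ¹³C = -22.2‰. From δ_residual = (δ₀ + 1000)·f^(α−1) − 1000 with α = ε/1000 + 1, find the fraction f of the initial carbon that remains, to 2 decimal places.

α − 1 = ε/1000 = -0.0338
(δ_res + 1000)/(δ₀ + 1000) = (-22.2 + 1000)/(-35.4 + 1000) = 977.8/964.6 = 1.013684
f = 1.013684^(1/-0.0338) = exp(ln(1.013684)/-0.0338) = exp(0.01359/-0.0338)
f = exp(-0.4021) = 0.6689

0.67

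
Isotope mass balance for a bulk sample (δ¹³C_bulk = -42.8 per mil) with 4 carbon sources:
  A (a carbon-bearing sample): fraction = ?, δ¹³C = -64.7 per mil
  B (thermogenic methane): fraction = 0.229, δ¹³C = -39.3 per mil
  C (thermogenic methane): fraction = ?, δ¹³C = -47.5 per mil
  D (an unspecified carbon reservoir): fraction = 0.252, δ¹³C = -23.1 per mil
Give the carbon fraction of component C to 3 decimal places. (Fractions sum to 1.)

Let f_C and f_A be the unknown fractions; fractions sum to 1 so f_C + f_A = 0.519.
Mass balance: Σ fᵢ·δᵢ = δ_bulk ⇒ f_C·(-47.5) + f_A·(-64.7) = -42.8 − (-14.821) = -27.979
Substitute f_A = 0.519 − f_C:
f_C·(-47.5 − -64.7) = -27.979 − 0.519×(-64.7) = 5.600
f_C = 5.600 / 17.2 = 0.3256

0.326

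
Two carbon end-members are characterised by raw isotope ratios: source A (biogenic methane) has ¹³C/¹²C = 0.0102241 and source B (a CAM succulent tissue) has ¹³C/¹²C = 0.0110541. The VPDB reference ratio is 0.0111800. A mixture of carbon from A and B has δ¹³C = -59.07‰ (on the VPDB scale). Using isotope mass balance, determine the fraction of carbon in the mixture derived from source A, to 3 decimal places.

0.644

δ_A = (0.0102241/0.0111800 − 1)×1000 = (0.914499 − 1)×1000 = -85.501‰
δ_B = (0.0110541/0.0111800 − 1)×1000 = (0.988739 − 1)×1000 = -11.261‰
f_A = (δ_mix − δ_B)/(δ_A − δ_B) = (-59.07 − (-11.261))/(-85.501 − (-11.261))
f_A = -47.809 / -74.240 = 0.6440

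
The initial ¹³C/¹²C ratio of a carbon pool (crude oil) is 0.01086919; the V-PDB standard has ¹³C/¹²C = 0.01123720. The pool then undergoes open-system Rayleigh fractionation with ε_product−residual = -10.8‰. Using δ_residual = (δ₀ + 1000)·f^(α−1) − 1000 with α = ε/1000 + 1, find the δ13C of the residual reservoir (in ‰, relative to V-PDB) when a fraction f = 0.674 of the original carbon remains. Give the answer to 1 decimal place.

-28.6‰

δ₀ = (0.01086919/0.01123720 − 1)×1000 = (0.967251 − 1)×1000 = -32.749‰
α − 1 = ε/1000 = -0.0108
f^(α−1) = 0.674^(-0.0108) = 1.004270
δ_res = (-32.749 + 1000) × 1.004270 − 1000 = 971.381 − 1000 = -28.62‰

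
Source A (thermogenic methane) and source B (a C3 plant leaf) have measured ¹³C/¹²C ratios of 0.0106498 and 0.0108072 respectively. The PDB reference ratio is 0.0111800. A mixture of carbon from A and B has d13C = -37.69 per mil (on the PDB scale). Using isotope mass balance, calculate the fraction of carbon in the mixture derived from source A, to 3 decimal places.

0.309

δ_A = (0.0106498/0.0111800 − 1)×1000 = (0.952576 − 1)×1000 = -47.424 per mil
δ_B = (0.0108072/0.0111800 − 1)×1000 = (0.966655 − 1)×1000 = -33.345 per mil
f_A = (δ_mix − δ_B)/(δ_A − δ_B) = (-37.69 − (-33.345))/(-47.424 − (-33.345))
f_A = -4.345 / -14.079 = 0.3086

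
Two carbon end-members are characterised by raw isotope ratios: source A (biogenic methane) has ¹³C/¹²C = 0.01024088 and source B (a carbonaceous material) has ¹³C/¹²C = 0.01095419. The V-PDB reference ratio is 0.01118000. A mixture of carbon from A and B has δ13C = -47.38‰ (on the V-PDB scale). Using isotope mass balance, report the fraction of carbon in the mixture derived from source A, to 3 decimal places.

δ_A = (0.01024088/0.01118000 − 1)×1000 = (0.916000 − 1)×1000 = -84.000‰
δ_B = (0.01095419/0.01118000 − 1)×1000 = (0.979802 − 1)×1000 = -20.198‰
f_A = (δ_mix − δ_B)/(δ_A − δ_B) = (-47.38 − (-20.198))/(-84.000 − (-20.198))
f_A = -27.182 / -63.802 = 0.4260

0.426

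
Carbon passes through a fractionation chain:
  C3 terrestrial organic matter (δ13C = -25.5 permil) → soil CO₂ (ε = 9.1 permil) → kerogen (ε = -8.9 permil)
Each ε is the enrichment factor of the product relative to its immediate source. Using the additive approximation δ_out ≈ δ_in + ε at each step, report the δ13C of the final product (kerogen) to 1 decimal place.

-25.3 permil

step 1: δ ≈ -25.5 + (9.1) = -16.4 permil
step 2: δ ≈ -16.4 + (-8.9) = -25.3 permil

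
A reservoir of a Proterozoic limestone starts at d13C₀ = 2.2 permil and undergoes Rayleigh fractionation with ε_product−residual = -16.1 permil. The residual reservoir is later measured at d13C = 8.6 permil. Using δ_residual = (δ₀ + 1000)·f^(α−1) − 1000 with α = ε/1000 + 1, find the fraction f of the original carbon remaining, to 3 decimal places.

α − 1 = ε/1000 = -0.0161
(δ_res + 1000)/(δ₀ + 1000) = (8.6 + 1000)/(2.2 + 1000) = 1008.6/1002.2 = 1.006386
f = 1.006386^(1/-0.0161) = exp(ln(1.006386)/-0.0161) = exp(0.00637/-0.0161)
f = exp(-0.3954) = 0.6734

0.673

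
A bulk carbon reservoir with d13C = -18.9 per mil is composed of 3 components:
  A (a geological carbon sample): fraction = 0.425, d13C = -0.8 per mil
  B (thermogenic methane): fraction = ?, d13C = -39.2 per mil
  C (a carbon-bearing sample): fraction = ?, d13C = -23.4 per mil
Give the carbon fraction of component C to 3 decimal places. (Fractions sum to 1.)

Let f_C and f_B be the unknown fractions; fractions sum to 1 so f_C + f_B = 0.575.
Mass balance: Σ fᵢ·δᵢ = δ_bulk ⇒ f_C·(-23.4) + f_B·(-39.2) = -18.9 − (-0.340) = -18.560
Substitute f_B = 0.575 − f_C:
f_C·(-23.4 − -39.2) = -18.560 − 0.575×(-39.2) = 3.980
f_C = 3.980 / 15.8 = 0.2519

0.252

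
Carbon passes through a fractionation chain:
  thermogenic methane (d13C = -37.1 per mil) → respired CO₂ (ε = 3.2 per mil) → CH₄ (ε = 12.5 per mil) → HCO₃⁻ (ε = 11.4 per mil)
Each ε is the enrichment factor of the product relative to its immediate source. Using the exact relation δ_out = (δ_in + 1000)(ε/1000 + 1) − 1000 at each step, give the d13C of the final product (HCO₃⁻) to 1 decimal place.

step 1: δ = (-37.10 + 1000)·(3.2/1000 + 1) − 1000 = -34.02 per mil
step 2: δ = (-34.02 + 1000)·(12.5/1000 + 1) − 1000 = -21.94 per mil
step 3: δ = (-21.94 + 1000)·(11.4/1000 + 1) − 1000 = -10.79 per mil

-10.8 per mil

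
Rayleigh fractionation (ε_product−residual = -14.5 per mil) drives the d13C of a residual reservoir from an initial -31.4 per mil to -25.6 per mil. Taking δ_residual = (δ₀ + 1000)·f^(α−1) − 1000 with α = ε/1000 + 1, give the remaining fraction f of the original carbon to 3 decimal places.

α − 1 = ε/1000 = -0.0145
(δ_res + 1000)/(δ₀ + 1000) = (-25.6 + 1000)/(-31.4 + 1000) = 974.4/968.6 = 1.005988
f = 1.005988^(1/-0.0145) = exp(ln(1.005988)/-0.0145) = exp(0.00597/-0.0145)
f = exp(-0.4117) = 0.6625

0.662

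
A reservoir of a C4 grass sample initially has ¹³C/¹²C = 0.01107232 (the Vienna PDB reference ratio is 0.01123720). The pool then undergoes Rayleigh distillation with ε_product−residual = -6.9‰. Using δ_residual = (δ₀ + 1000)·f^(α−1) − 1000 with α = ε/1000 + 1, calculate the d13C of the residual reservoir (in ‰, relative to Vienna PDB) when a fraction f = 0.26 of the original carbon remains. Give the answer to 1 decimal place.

-5.5‰

δ₀ = (0.01107232/0.01123720 − 1)×1000 = (0.985327 − 1)×1000 = -14.673‰
α − 1 = ε/1000 = -0.0069
f^(α−1) = 0.26^(-0.0069) = 1.009338
δ_res = (-14.673 + 1000) × 1.009338 − 1000 = 994.528 − 1000 = -5.47‰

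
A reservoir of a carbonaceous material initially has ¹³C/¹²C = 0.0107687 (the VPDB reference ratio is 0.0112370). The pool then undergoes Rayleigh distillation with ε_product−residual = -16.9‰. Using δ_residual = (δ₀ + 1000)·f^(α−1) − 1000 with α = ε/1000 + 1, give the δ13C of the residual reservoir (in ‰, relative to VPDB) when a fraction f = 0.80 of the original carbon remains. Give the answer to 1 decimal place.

-38.1‰

δ₀ = (0.0107687/0.0112370 − 1)×1000 = (0.958325 − 1)×1000 = -41.675‰
α − 1 = ε/1000 = -0.0169
f^(α−1) = 0.80^(-0.0169) = 1.003778
δ_res = (-41.675 + 1000) × 1.003778 − 1000 = 961.946 − 1000 = -38.05‰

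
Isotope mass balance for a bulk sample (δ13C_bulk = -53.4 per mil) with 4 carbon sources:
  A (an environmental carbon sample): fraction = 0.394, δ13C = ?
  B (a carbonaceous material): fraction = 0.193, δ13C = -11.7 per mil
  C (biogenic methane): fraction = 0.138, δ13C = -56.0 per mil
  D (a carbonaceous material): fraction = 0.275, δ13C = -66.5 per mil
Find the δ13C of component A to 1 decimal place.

Isotope mass balance: δ_bulk = Σ fᵢ·δᵢ.
-53.4 = 0.394×δ_A + 0.193×(-11.7) + 0.138×(-56.0) + 0.275×(-66.5)
0.394·δ_A = -53.4 − (-28.274) = -25.126
δ_A = -25.126 / 0.394 = -63.77 per mil

-63.8 per mil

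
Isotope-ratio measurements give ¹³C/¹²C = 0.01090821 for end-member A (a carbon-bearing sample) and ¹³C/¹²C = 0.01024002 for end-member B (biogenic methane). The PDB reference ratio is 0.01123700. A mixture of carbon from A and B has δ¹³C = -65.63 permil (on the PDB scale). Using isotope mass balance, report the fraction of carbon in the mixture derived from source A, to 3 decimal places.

δ_A = (0.01090821/0.01123700 − 1)×1000 = (0.970740 − 1)×1000 = -29.260 permil
δ_B = (0.01024002/0.01123700 − 1)×1000 = (0.911277 − 1)×1000 = -88.723 permil
f_A = (δ_mix − δ_B)/(δ_A − δ_B) = (-65.63 − (-88.723))/(-29.260 − (-88.723))
f_A = 23.093 / 59.463 = 0.3884

0.388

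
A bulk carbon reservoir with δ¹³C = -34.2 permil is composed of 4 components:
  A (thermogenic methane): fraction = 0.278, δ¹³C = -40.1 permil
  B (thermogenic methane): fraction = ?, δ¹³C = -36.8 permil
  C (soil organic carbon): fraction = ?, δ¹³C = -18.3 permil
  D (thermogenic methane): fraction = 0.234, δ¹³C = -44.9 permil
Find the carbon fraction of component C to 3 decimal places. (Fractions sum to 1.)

0.293

Let f_C and f_B be the unknown fractions; fractions sum to 1 so f_C + f_B = 0.488.
Mass balance: Σ fᵢ·δᵢ = δ_bulk ⇒ f_C·(-18.3) + f_B·(-36.8) = -34.2 − (-21.654) = -12.546
Substitute f_B = 0.488 − f_C:
f_C·(-18.3 − -36.8) = -12.546 − 0.488×(-36.8) = 5.413
f_C = 5.413 / 18.5 = 0.2926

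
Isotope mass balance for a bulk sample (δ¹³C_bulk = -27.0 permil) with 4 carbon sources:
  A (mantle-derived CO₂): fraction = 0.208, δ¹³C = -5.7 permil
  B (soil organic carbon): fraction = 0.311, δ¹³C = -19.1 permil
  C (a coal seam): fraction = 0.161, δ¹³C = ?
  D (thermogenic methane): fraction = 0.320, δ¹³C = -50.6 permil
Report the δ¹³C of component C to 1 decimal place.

-22.9 permil

Isotope mass balance: δ_bulk = Σ fᵢ·δᵢ.
-27.0 = 0.208×(-5.7) + 0.311×(-19.1) + 0.161×δ_C + 0.320×(-50.6)
0.161·δ_C = -27.0 − (-23.318) = -3.682
δ_C = -3.682 / 0.161 = -22.87 permil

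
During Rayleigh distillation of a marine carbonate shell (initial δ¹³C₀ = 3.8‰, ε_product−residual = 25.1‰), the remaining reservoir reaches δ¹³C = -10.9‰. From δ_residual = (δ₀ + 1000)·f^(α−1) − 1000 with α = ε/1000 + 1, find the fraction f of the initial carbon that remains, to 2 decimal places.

α − 1 = ε/1000 = 0.0251
(δ_res + 1000)/(δ₀ + 1000) = (-10.9 + 1000)/(3.8 + 1000) = 989.1/1003.8 = 0.985356
f = 0.985356^(1/0.0251) = exp(ln(0.985356)/0.0251) = exp(-0.01475/0.0251)
f = exp(-0.5878) = 0.5556

0.56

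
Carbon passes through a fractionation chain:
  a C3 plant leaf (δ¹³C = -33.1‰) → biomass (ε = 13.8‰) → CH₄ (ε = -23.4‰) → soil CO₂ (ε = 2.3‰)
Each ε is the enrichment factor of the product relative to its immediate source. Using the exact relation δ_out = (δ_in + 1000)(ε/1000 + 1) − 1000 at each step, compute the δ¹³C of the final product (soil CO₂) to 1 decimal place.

step 1: δ = (-33.10 + 1000)·(13.8/1000 + 1) − 1000 = -19.76‰
step 2: δ = (-19.76 + 1000)·(-23.4/1000 + 1) − 1000 = -42.69‰
step 3: δ = (-42.69 + 1000)·(2.3/1000 + 1) − 1000 = -40.49‰

-40.5‰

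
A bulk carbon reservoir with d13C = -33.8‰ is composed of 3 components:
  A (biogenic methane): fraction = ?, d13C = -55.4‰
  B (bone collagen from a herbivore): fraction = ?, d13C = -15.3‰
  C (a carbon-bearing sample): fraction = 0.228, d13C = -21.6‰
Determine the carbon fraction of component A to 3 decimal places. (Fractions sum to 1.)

0.426

Let f_A and f_B be the unknown fractions; fractions sum to 1 so f_A + f_B = 0.772.
Mass balance: Σ fᵢ·δᵢ = δ_bulk ⇒ f_A·(-55.4) + f_B·(-15.3) = -33.8 − (-4.925) = -28.875
Substitute f_B = 0.772 − f_A:
f_A·(-55.4 − -15.3) = -28.875 − 0.772×(-15.3) = -17.064
f_A = -17.064 / -40.1 = 0.4255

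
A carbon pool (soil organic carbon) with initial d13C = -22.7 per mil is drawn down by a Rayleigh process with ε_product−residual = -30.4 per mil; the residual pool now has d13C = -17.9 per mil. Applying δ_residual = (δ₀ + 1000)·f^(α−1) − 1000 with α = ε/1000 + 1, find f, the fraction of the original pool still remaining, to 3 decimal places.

α − 1 = ε/1000 = -0.0304
(δ_res + 1000)/(δ₀ + 1000) = (-17.9 + 1000)/(-22.7 + 1000) = 982.1/977.3 = 1.004911
f = 1.004911^(1/-0.0304) = exp(ln(1.004911)/-0.0304) = exp(0.00490/-0.0304)
f = exp(-0.1612) = 0.8512

0.851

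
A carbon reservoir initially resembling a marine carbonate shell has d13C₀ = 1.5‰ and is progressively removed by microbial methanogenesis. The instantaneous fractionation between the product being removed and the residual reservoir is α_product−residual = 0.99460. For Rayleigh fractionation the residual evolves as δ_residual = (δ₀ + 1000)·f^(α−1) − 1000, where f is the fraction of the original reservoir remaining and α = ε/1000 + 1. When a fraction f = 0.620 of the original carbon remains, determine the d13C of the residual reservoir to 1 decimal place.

Rayleigh residual: δ_res = (δ₀ + 1000)·f^(α−1) − 1000
α − 1 = -0.00540
f^(α−1) = 0.620^(-0.00540) = 1.002585
δ_res = (1.5 + 1000) × 1.002585 − 1000 = 1004.089 − 1000 = 4.09‰

4.1‰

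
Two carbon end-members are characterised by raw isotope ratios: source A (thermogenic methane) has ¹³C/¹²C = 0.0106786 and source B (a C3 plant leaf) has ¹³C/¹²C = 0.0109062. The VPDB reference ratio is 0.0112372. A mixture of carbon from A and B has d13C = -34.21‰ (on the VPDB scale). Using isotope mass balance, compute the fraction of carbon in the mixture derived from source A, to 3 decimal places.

0.235

δ_A = (0.0106786/0.0112372 − 1)×1000 = (0.950290 − 1)×1000 = -49.710‰
δ_B = (0.0109062/0.0112372 − 1)×1000 = (0.970544 − 1)×1000 = -29.456‰
f_A = (δ_mix − δ_B)/(δ_A − δ_B) = (-34.21 − (-29.456))/(-49.710 − (-29.456))
f_A = -4.754 / -20.254 = 0.2347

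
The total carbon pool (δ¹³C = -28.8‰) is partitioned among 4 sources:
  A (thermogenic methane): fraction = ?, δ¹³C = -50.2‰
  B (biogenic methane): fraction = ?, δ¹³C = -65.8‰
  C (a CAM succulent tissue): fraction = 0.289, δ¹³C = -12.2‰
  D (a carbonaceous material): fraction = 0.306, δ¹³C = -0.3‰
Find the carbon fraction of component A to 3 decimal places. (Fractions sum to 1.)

0.094

Let f_A and f_B be the unknown fractions; fractions sum to 1 so f_A + f_B = 0.405.
Mass balance: Σ fᵢ·δᵢ = δ_bulk ⇒ f_A·(-50.2) + f_B·(-65.8) = -28.8 − (-3.618) = -25.182
Substitute f_B = 0.405 − f_A:
f_A·(-50.2 − -65.8) = -25.182 − 0.405×(-65.8) = 1.467
f_A = 1.467 / 15.6 = 0.0940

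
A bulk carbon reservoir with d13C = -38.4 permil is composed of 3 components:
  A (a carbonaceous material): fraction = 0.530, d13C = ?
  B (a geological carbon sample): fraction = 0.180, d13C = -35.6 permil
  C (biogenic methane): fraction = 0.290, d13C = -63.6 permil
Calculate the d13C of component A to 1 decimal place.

-25.6 permil

Isotope mass balance: δ_bulk = Σ fᵢ·δᵢ.
-38.4 = 0.530×δ_A + 0.180×(-35.6) + 0.290×(-63.6)
0.530·δ_A = -38.4 − (-24.852) = -13.548
δ_A = -13.548 / 0.530 = -25.56 permil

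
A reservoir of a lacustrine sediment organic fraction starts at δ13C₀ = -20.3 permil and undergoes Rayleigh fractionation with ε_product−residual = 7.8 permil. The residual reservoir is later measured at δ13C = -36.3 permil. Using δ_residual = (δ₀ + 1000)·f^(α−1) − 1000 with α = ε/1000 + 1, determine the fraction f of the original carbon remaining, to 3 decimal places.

α − 1 = ε/1000 = 0.0078
(δ_res + 1000)/(δ₀ + 1000) = (-36.3 + 1000)/(-20.3 + 1000) = 963.7/979.7 = 0.983668
f = 0.983668^(1/0.0078) = exp(ln(0.983668)/0.0078) = exp(-0.01647/0.0078)
f = exp(-2.1111) = 0.1211

0.121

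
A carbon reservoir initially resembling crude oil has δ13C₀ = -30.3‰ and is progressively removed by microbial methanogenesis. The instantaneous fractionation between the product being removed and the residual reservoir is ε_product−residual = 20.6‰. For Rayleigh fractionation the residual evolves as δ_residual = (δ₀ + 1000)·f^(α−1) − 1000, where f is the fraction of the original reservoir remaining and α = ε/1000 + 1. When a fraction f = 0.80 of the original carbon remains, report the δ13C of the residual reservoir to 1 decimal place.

-34.7‰

Rayleigh residual: δ_res = (δ₀ + 1000)·f^(α−1) − 1000
α = ε/1000 + 1 = 1.02060, so α − 1 = 0.02060
f^(α−1) = 0.80^(0.02060) = 0.995414
δ_res = (-30.3 + 1000) × 0.995414 − 1000 = 965.253 − 1000 = -34.75‰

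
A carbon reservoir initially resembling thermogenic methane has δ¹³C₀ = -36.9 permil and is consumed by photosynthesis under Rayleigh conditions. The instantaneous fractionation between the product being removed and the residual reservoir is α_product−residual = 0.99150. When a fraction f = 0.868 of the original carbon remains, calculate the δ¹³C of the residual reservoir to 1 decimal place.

-35.7 permil

Rayleigh residual: δ_res = (δ₀ + 1000)·f^(α−1) − 1000
α − 1 = -0.00850
f^(α−1) = 0.868^(-0.00850) = 1.001204
δ_res = (-36.9 + 1000) × 1.001204 − 1000 = 964.260 − 1000 = -35.74 permil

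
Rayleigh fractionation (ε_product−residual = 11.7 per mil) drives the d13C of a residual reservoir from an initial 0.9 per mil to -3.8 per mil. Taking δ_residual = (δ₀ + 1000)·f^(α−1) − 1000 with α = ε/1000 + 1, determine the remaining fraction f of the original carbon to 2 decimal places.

α − 1 = ε/1000 = 0.0117
(δ_res + 1000)/(δ₀ + 1000) = (-3.8 + 1000)/(0.9 + 1000) = 996.2/1000.9 = 0.995304
f = 0.995304^(1/0.0117) = exp(ln(0.995304)/0.0117) = exp(-0.00471/0.0117)
f = exp(-0.4023) = 0.6688

0.67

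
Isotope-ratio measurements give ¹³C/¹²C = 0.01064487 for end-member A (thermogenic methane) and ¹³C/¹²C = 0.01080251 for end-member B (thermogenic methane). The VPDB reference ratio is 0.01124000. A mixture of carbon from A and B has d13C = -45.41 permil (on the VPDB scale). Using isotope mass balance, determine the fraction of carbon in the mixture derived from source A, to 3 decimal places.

0.463

δ_A = (0.01064487/0.01124000 − 1)×1000 = (0.947052 − 1)×1000 = -52.948 permil
δ_B = (0.01080251/0.01124000 − 1)×1000 = (0.961077 − 1)×1000 = -38.923 permil
f_A = (δ_mix − δ_B)/(δ_A − δ_B) = (-45.41 − (-38.923))/(-52.948 − (-38.923))
f_A = -6.487 / -14.025 = 0.4626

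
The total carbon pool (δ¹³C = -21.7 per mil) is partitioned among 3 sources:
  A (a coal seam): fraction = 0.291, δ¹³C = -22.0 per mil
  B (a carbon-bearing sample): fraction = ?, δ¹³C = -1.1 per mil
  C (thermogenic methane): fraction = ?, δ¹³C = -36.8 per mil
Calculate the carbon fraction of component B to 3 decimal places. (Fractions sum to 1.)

Let f_B and f_C be the unknown fractions; fractions sum to 1 so f_B + f_C = 0.709.
Mass balance: Σ fᵢ·δᵢ = δ_bulk ⇒ f_B·(-1.1) + f_C·(-36.8) = -21.7 − (-6.402) = -15.298
Substitute f_C = 0.709 − f_B:
f_B·(-1.1 − -36.8) = -15.298 − 0.709×(-36.8) = 10.793
f_B = 10.793 / 35.7 = 0.3023

0.302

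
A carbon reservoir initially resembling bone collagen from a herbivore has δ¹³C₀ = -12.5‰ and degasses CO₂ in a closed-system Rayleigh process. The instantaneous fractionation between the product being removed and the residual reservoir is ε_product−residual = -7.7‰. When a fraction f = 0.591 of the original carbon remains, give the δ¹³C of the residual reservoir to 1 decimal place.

-8.5‰

Rayleigh residual: δ_res = (δ₀ + 1000)·f^(α−1) − 1000
α = ε/1000 + 1 = 0.99230, so α − 1 = -0.00770
f^(α−1) = 0.591^(-0.00770) = 1.004058
δ_res = (-12.5 + 1000) × 1.004058 − 1000 = 991.507 − 1000 = -8.49‰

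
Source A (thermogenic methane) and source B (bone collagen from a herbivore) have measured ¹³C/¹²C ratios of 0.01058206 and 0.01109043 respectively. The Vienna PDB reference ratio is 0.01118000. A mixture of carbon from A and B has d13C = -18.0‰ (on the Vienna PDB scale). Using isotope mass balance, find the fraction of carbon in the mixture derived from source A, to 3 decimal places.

0.220

δ_A = (0.01058206/0.01118000 − 1)×1000 = (0.946517 − 1)×1000 = -53.483‰
δ_B = (0.01109043/0.01118000 − 1)×1000 = (0.991988 − 1)×1000 = -8.012‰
f_A = (δ_mix − δ_B)/(δ_A − δ_B) = (-18.0 − (-8.012))/(-53.483 − (-8.012))
f_A = -9.988 / -45.471 = 0.2197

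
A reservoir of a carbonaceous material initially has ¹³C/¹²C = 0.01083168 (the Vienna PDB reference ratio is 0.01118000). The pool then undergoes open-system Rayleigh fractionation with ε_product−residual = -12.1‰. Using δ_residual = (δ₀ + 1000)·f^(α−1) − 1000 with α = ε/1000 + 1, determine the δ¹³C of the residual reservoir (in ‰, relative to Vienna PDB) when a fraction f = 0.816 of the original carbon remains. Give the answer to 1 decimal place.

-28.8‰

δ₀ = (0.01083168/0.01118000 − 1)×1000 = (0.968844 − 1)×1000 = -31.156‰
α − 1 = ε/1000 = -0.0121
f^(α−1) = 0.816^(-0.0121) = 1.002463
δ_res = (-31.156 + 1000) × 1.002463 − 1000 = 971.231 − 1000 = -28.77‰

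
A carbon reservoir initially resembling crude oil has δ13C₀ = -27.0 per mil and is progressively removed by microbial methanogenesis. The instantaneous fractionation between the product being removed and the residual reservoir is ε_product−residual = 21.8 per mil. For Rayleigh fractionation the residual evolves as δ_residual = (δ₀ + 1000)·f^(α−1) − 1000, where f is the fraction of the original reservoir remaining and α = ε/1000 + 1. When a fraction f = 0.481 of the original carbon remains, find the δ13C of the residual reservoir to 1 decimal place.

Rayleigh residual: δ_res = (δ₀ + 1000)·f^(α−1) − 1000
α = ε/1000 + 1 = 1.02180, so α − 1 = 0.02180
f^(α−1) = 0.481^(0.02180) = 0.984171
δ_res = (-27.0 + 1000) × 0.984171 − 1000 = 957.599 − 1000 = -42.40 per mil

-42.4 per mil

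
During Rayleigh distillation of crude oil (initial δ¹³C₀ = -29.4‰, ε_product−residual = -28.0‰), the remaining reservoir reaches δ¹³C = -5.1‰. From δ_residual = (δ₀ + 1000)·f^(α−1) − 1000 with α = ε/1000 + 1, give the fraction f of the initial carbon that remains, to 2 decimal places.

α − 1 = ε/1000 = -0.0280
(δ_res + 1000)/(δ₀ + 1000) = (-5.1 + 1000)/(-29.4 + 1000) = 994.9/970.6 = 1.025036
f = 1.025036^(1/-0.0280) = exp(ln(1.025036)/-0.0280) = exp(0.02473/-0.0280)
f = exp(-0.8831) = 0.4135

0.41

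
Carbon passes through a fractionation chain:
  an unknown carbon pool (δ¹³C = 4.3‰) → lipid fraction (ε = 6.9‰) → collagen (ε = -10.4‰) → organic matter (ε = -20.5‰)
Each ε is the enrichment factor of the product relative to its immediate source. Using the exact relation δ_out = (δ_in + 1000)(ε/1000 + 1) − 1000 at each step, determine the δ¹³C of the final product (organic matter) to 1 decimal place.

step 1: δ = (4.30 + 1000)·(6.9/1000 + 1) − 1000 = 11.23‰
step 2: δ = (11.23 + 1000)·(-10.4/1000 + 1) − 1000 = 0.71‰
step 3: δ = (0.71 + 1000)·(-20.5/1000 + 1) − 1000 = -19.80‰

-19.8‰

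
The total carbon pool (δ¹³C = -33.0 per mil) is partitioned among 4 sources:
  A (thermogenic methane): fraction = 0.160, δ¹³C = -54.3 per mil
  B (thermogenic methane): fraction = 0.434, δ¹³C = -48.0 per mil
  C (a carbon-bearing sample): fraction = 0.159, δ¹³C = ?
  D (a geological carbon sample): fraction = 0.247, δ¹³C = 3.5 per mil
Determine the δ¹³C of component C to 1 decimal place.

Isotope mass balance: δ_bulk = Σ fᵢ·δᵢ.
-33.0 = 0.160×(-54.3) + 0.434×(-48.0) + 0.159×δ_C + 0.247×(3.5)
0.159·δ_C = -33.0 − (-28.655) = -4.345
δ_C = -4.345 / 0.159 = -27.32 per mil

-27.3 per mil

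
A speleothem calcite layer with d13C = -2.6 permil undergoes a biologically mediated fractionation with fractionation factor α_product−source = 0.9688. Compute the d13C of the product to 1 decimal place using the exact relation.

δ_product = (δ_source + 1000)·α − 1000
δ_product = (-2.6 + 1000) × 0.9688 − 1000
δ_product = 966.281 − 1000 = -33.72 permil

-33.7 permil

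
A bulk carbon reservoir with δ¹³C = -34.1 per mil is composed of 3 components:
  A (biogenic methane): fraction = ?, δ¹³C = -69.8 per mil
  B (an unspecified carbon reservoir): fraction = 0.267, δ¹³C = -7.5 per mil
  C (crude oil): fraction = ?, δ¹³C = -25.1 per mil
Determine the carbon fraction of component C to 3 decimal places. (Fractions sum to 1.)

Let f_C and f_A be the unknown fractions; fractions sum to 1 so f_C + f_A = 0.733.
Mass balance: Σ fᵢ·δᵢ = δ_bulk ⇒ f_C·(-25.1) + f_A·(-69.8) = -34.1 − (-2.002) = -32.098
Substitute f_A = 0.733 − f_C:
f_C·(-25.1 − -69.8) = -32.098 − 0.733×(-69.8) = 19.066
f_C = 19.066 / 44.7 = 0.4265

0.427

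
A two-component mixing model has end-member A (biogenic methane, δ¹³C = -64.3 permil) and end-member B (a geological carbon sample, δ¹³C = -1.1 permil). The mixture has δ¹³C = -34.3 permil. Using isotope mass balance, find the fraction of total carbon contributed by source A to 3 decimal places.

δ_mix = f_A·δ_A + (1 − f_A)·δ_B  ⇒  f_A = (δ_mix − δ_B)/(δ_A − δ_B)
f_A = (-34.3 − (-1.1)) / (-64.3 − (-1.1))
f_A = -33.2 / -63.2 = 0.5253

0.525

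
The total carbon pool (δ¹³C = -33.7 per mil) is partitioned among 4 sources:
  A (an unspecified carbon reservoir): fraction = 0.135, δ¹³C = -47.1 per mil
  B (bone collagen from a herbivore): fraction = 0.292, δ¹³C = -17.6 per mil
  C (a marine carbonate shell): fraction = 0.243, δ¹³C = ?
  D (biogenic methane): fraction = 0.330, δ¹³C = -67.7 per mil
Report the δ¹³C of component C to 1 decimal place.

0.6 per mil

Isotope mass balance: δ_bulk = Σ fᵢ·δᵢ.
-33.7 = 0.135×(-47.1) + 0.292×(-17.6) + 0.243×δ_C + 0.330×(-67.7)
0.243·δ_C = -33.7 − (-33.839) = 0.139
δ_C = 0.139 / 0.243 = 0.57 per mil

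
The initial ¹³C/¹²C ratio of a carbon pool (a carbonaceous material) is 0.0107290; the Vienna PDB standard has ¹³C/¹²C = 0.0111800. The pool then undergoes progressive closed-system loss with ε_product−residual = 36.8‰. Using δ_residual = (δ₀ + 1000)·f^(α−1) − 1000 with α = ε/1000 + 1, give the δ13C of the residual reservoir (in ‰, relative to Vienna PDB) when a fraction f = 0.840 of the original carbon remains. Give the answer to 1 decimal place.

δ₀ = (0.0107290/0.0111800 − 1)×1000 = (0.959660 − 1)×1000 = -40.340‰
α − 1 = ε/1000 = 0.0368
f^(α−1) = 0.840^(0.0368) = 0.993604
δ_res = (-40.340 + 1000) × 0.993604 − 1000 = 953.522 − 1000 = -46.48‰

-46.5‰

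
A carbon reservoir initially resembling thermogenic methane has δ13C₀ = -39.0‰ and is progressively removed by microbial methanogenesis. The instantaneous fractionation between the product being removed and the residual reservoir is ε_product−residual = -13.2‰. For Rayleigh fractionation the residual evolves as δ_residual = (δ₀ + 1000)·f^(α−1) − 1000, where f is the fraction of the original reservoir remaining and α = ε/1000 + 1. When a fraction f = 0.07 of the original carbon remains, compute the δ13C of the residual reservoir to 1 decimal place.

-4.7‰

Rayleigh residual: δ_res = (δ₀ + 1000)·f^(α−1) − 1000
α = ε/1000 + 1 = 0.98680, so α − 1 = -0.01320
f^(α−1) = 0.07^(-0.01320) = 1.035726
δ_res = (-39.0 + 1000) × 1.035726 − 1000 = 995.332 − 1000 = -4.67‰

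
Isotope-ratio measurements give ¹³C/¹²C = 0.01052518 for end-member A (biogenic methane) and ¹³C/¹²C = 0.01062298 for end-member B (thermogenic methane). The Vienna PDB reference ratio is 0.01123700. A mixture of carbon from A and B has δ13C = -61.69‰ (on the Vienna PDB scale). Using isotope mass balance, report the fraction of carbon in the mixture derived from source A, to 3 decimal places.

δ_A = (0.01052518/0.01123700 − 1)×1000 = (0.936654 − 1)×1000 = -63.346‰
δ_B = (0.01062298/0.01123700 − 1)×1000 = (0.945357 − 1)×1000 = -54.643‰
f_A = (δ_mix − δ_B)/(δ_A − δ_B) = (-61.69 − (-54.643))/(-63.346 − (-54.643))
f_A = -7.047 / -8.703 = 0.8097

0.810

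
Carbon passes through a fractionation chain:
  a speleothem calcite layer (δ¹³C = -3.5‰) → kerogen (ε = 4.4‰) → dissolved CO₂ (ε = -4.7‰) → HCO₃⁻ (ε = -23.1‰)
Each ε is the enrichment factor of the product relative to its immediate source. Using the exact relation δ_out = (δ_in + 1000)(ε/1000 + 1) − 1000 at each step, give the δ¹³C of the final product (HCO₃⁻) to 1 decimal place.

step 1: δ = (-3.50 + 1000)·(4.4/1000 + 1) − 1000 = 0.88‰
step 2: δ = (0.88 + 1000)·(-4.7/1000 + 1) − 1000 = -3.82‰
step 3: δ = (-3.82 + 1000)·(-23.1/1000 + 1) − 1000 = -26.83‰

-26.8‰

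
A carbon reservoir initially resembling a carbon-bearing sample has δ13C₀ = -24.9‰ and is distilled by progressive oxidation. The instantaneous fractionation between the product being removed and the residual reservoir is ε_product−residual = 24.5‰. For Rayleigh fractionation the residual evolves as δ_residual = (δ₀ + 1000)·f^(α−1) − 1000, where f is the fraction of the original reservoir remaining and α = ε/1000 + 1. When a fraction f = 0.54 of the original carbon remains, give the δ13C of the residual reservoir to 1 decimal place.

Rayleigh residual: δ_res = (δ₀ + 1000)·f^(α−1) − 1000
α = ε/1000 + 1 = 1.02450, so α − 1 = 0.02450
f^(α−1) = 0.54^(0.02450) = 0.985017
δ_res = (-24.9 + 1000) × 0.985017 − 1000 = 960.490 − 1000 = -39.51‰

-39.5‰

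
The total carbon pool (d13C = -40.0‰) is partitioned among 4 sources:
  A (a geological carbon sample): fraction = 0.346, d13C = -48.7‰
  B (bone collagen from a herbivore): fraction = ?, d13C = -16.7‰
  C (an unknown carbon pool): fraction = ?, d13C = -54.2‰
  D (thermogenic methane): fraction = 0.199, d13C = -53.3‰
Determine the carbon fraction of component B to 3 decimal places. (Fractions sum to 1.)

0.323

Let f_B and f_C be the unknown fractions; fractions sum to 1 so f_B + f_C = 0.455.
Mass balance: Σ fᵢ·δᵢ = δ_bulk ⇒ f_B·(-16.7) + f_C·(-54.2) = -40.0 − (-27.457) = -12.543
Substitute f_C = 0.455 − f_B:
f_B·(-16.7 − -54.2) = -12.543 − 0.455×(-54.2) = 12.118
f_B = 12.118 / 37.5 = 0.3231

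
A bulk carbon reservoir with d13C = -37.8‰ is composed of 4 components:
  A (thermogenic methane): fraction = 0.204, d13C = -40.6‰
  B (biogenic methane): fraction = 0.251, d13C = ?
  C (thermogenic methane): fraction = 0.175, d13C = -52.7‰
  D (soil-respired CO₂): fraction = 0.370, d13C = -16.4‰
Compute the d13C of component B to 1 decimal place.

Isotope mass balance: δ_bulk = Σ fᵢ·δᵢ.
-37.8 = 0.204×(-40.6) + 0.251×δ_B + 0.175×(-52.7) + 0.370×(-16.4)
0.251·δ_B = -37.8 − (-23.573) = -14.227
δ_B = -14.227 / 0.251 = -56.68‰

-56.7‰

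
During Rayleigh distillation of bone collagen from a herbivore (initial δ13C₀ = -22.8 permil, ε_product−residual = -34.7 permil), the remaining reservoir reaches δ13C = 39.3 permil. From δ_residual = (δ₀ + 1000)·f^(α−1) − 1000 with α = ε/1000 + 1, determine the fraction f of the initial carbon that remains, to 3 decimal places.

0.169

α − 1 = ε/1000 = -0.0347
(δ_res + 1000)/(δ₀ + 1000) = (39.3 + 1000)/(-22.8 + 1000) = 1039.3/977.2 = 1.063549
f = 1.063549^(1/-0.0347) = exp(ln(1.063549)/-0.0347) = exp(0.06161/-0.0347)
f = exp(-1.7755) = 0.1694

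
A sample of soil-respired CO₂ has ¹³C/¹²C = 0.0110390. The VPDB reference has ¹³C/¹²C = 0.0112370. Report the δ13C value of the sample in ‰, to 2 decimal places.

-17.62‰

δ13C = (R_sample / R_standard − 1) × 1000
R_sample / R_standard = 0.0110390 / 0.0112370 = 0.982380
δ13C = (0.982380 − 1) × 1000 = -17.620‰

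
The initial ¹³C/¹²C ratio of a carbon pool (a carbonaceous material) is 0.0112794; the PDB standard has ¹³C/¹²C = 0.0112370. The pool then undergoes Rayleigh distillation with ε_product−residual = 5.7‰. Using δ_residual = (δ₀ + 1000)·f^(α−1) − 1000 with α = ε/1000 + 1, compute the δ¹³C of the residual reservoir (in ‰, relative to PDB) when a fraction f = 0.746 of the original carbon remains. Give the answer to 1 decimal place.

2.1‰

δ₀ = (0.0112794/0.0112370 − 1)×1000 = (1.003773 − 1)×1000 = 3.773‰
α − 1 = ε/1000 = 0.0057
f^(α−1) = 0.746^(0.0057) = 0.998331
δ_res = (3.773 + 1000) × 0.998331 − 1000 = 1002.098 − 1000 = 2.10‰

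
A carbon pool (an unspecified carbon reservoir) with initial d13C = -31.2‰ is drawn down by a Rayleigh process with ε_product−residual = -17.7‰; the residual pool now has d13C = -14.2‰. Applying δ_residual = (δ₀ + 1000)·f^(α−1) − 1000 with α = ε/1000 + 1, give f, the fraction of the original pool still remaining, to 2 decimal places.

0.37

α − 1 = ε/1000 = -0.0177
(δ_res + 1000)/(δ₀ + 1000) = (-14.2 + 1000)/(-31.2 + 1000) = 985.8/968.8 = 1.017547
f = 1.017547^(1/-0.0177) = exp(ln(1.017547)/-0.0177) = exp(0.01740/-0.0177)
f = exp(-0.9828) = 0.3743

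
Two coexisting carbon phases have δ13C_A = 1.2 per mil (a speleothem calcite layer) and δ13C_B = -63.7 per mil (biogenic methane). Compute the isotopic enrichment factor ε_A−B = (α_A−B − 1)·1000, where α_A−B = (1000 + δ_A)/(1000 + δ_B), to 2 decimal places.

69.32 per mil

α_A−B = (1000 + 1.2) / (1000 + -63.7) = 1001.2 / 936.3 = 1.069315
ε_A−B = (1.069315 − 1) × 1000 = 69.315 per mil
(The approximation ε ≈ δ_A − δ_B would give 64.9 per mil.)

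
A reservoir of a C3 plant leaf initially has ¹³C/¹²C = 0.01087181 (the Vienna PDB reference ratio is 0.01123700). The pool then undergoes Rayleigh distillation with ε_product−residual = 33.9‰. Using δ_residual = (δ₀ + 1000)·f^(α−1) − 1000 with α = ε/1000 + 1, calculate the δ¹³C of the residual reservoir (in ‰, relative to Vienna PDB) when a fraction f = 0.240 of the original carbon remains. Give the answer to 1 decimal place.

-78.2‰

δ₀ = (0.01087181/0.01123700 − 1)×1000 = (0.967501 − 1)×1000 = -32.499‰
α − 1 = ε/1000 = 0.0339
f^(α−1) = 0.240^(0.0339) = 0.952772
δ_res = (-32.499 + 1000) × 0.952772 − 1000 = 921.808 − 1000 = -78.19‰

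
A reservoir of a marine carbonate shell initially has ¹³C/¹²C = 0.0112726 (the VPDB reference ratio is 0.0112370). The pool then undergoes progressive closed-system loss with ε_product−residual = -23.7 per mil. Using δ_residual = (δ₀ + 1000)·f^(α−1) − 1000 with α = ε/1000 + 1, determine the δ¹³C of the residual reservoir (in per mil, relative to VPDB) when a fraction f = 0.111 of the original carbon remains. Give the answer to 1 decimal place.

56.8 per mil

δ₀ = (0.0112726/0.0112370 − 1)×1000 = (1.003168 − 1)×1000 = 3.168 per mil
α − 1 = ε/1000 = -0.0237
f^(α−1) = 0.111^(-0.0237) = 1.053479
δ_res = (3.168 + 1000) × 1.053479 − 1000 = 1056.816 − 1000 = 56.82 per mil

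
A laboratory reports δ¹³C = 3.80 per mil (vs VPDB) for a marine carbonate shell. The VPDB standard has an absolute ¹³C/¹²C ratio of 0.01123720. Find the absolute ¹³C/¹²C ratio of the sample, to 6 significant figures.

R_sample = R_standard × (δ¹³C/1000 + 1)
R_sample = 0.01123720 × (3.80/1000 + 1) = 0.01123720 × 1.003800
R_sample = 0.0112799

0.0112799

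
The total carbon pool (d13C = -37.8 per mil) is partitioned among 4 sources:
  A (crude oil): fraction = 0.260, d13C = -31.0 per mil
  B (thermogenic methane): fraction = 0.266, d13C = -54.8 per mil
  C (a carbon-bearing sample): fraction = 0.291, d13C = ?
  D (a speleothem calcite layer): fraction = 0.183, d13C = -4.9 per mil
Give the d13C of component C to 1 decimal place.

Isotope mass balance: δ_bulk = Σ fᵢ·δᵢ.
-37.8 = 0.260×(-31.0) + 0.266×(-54.8) + 0.291×δ_C + 0.183×(-4.9)
0.291·δ_C = -37.8 − (-23.534) = -14.266
δ_C = -14.266 / 0.291 = -49.03 per mil

-49.0 per mil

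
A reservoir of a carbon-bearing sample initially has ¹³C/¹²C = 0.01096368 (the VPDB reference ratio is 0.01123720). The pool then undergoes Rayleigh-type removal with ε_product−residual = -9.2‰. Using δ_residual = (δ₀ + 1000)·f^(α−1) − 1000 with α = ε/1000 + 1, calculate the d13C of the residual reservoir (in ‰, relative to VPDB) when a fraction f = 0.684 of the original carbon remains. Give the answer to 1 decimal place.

-20.9‰

δ₀ = (0.01096368/0.01123720 − 1)×1000 = (0.975659 − 1)×1000 = -24.341‰
α − 1 = ε/1000 = -0.0092
f^(α−1) = 0.684^(-0.0092) = 1.003500
δ_res = (-24.341 + 1000) × 1.003500 − 1000 = 979.074 − 1000 = -20.93‰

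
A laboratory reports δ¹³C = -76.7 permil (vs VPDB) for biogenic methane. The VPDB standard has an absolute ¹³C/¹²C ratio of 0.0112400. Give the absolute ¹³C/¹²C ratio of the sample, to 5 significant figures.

R_sample = R_standard × (δ¹³C/1000 + 1)
R_sample = 0.0112400 × (-76.7/1000 + 1) = 0.0112400 × 0.923300
R_sample = 0.0103779

0.010378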